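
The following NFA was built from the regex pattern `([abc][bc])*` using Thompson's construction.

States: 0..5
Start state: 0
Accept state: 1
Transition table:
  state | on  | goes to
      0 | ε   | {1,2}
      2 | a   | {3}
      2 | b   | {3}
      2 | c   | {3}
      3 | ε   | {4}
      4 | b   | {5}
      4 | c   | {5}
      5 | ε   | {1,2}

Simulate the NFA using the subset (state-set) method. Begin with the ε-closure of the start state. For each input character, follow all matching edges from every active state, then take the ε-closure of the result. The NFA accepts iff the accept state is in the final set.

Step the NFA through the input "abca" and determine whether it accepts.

Answer: REJECT

Trace:
start: ε-closure({0}) = {0,1,2}
'a' @ 1: {3,4}
'b' @ 2: {1,2,5}  [accepting]
'c' @ 3: {3,4}
'a' @ 4: {}  — no active states
end set {} — state 1 not in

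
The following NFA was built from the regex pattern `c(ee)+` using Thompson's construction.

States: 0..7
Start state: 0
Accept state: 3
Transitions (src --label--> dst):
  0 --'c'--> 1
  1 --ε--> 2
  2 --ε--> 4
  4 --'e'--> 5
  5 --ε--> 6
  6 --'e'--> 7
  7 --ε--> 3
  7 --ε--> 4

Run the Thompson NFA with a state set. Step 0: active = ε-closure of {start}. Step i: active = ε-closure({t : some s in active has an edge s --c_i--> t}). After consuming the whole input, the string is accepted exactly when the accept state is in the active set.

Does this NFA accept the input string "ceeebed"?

Answer: REJECT

Derivation:
S₀ = ε-closure({0}) = {0}
'c' @ 1: {1,2,4}
'e' @ 2: {5,6}
'e' @ 3: {3,4,7}  ✓accept
'e' @ 4: {5,6}
'b' @ 5: {}  — no active states
rest 'ed' ignored (set empty)
after full input: {}  (accept=3 not in)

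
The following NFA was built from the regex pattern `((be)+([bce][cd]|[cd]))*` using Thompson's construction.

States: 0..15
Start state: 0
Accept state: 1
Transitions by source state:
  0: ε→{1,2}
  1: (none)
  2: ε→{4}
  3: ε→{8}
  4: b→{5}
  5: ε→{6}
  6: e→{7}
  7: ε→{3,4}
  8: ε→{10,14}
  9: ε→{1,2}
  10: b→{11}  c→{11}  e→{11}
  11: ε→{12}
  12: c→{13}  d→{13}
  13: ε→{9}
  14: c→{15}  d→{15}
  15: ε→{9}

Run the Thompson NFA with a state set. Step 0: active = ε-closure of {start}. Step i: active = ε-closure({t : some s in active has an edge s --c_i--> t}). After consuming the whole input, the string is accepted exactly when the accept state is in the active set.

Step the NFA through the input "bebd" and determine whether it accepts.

Answer: ACCEPT

Steps:
initial (ε-close {0}): {0,1,2,4}
'b' @ 1: {5,6}
'e' @ 2: {3,4,7,8,10,14}
'b' @ 3: {5,6,11,12}
'd' @ 4: {1,2,4,9,13}  (accept∈set)
end set {1,2,4,9,13} — state 1 in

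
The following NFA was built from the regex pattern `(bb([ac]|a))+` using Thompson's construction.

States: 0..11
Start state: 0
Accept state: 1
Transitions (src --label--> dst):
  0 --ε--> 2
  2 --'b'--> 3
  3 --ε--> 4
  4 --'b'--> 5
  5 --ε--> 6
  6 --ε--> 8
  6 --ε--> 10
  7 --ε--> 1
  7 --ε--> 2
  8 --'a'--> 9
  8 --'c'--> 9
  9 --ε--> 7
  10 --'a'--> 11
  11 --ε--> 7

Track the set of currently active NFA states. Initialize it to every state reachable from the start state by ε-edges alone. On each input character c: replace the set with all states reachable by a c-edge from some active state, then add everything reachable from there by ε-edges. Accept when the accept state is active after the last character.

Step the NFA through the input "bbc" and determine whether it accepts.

Answer: ACCEPT

Steps:
S₀ = ε-closure({0}) = {0,2}
'b' @ 1: {3,4}
'b' @ 2: {5,6,8,10}
'c' @ 3: {1,2,7,9}  ✓accept
after full input: {1,2,7,9}  (accept=1 in)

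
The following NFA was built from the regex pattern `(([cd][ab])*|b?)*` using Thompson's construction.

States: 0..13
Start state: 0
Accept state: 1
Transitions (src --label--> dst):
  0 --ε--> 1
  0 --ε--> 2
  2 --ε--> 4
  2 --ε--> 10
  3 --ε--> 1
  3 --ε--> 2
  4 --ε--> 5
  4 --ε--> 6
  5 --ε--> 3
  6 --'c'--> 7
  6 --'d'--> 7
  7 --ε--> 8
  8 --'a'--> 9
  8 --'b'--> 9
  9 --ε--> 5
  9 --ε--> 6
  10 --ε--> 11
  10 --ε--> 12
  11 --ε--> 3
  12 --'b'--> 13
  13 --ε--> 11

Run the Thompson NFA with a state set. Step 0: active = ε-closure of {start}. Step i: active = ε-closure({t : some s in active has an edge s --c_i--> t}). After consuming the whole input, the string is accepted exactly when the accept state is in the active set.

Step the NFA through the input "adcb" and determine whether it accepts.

Answer: REJECT

Derivation:
start: ε-closure({0}) = {0,1,2,3,4,5,6,10,11,12}
'a' @ 1: {}  — state set empty
rest 'dcb' ignored (set empty)
final: {}; accept 1 not in set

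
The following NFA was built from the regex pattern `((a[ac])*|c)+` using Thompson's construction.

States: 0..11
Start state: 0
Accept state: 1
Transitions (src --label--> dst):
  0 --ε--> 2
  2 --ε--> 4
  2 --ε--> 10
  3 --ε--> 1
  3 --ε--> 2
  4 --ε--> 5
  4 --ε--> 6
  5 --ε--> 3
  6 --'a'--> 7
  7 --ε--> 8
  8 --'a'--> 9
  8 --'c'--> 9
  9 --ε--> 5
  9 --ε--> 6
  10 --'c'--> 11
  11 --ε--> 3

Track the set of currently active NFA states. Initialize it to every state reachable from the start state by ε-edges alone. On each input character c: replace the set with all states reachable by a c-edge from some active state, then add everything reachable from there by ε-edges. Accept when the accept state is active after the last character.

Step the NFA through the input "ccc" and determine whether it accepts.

initial (ε-close {0}): {0,1,2,3,4,5,6,10}
'c' @ 1: {1,2,3,4,5,6,10,11}  ✓accept
'c' @ 2: {1,2,3,4,5,6,10,11}  ✓accept
'c' @ 3: {1,2,3,4,5,6,10,11}  ✓accept
final: {1,2,3,4,5,6,10,11}; accept 1 in set

Answer: ACCEPT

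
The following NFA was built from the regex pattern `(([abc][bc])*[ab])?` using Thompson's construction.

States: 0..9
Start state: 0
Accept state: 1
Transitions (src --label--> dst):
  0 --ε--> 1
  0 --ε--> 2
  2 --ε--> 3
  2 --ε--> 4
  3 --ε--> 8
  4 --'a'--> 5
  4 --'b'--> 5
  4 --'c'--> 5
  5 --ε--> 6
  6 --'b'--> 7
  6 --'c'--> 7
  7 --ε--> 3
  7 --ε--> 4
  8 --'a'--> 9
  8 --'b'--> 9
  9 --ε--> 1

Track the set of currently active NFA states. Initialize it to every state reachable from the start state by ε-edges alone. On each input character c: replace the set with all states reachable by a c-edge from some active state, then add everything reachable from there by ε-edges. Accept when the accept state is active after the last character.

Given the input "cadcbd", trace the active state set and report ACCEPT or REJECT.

Answer: REJECT

Trace:
initial (ε-close {0}): {0,1,2,3,4,8}
'c' @ 1: {5,6}
'a' @ 2: {}  — dead — no transitions
rest 'dcbd' ignored (set empty)
after full input: {}  (accept=1 not in)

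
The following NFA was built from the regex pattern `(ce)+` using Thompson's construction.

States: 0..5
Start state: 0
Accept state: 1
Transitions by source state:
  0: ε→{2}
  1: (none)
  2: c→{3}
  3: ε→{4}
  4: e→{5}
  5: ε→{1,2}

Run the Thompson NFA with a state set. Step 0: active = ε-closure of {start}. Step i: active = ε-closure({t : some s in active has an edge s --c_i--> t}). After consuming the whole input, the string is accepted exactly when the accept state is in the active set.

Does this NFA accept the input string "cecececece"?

Answer: ACCEPT

Steps:
start: ε-closure({0}) = {0,2}
'c' @ 1: {3,4}
'e' @ 2: {1,2,5}  (accept∈set)
'c' @ 3: {3,4}
'e' @ 4: {1,2,5}  (accept∈set)
'c' @ 5: {3,4}
'e' @ 6: {1,2,5}  (accept∈set)
'c' @ 7: {3,4}
'e' @ 8: {1,2,5}  (accept∈set)
'c' @ 9: {3,4}
'e' @ 10: {1,2,5}  (accept∈set)
end set {1,2,5} — state 1 in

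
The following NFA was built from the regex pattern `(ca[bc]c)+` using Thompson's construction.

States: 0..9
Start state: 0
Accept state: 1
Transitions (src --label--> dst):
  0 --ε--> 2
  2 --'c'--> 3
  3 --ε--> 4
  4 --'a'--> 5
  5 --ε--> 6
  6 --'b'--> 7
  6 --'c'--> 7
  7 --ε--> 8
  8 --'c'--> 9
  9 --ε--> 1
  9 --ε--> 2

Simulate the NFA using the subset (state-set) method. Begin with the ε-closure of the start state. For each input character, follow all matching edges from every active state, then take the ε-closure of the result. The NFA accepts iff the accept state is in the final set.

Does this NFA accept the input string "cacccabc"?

initial (ε-close {0}): {0,2}
'c' @ 1: {3,4}
'a' @ 2: {5,6}
'c' @ 3: {7,8}
'c' @ 4: {1,2,9}  ✓accept
'c' @ 5: {3,4}
'a' @ 6: {5,6}
'b' @ 7: {7,8}
'c' @ 8: {1,2,9}  ✓accept
after full input: {1,2,9}  (accept=1 in)

Answer: ACCEPT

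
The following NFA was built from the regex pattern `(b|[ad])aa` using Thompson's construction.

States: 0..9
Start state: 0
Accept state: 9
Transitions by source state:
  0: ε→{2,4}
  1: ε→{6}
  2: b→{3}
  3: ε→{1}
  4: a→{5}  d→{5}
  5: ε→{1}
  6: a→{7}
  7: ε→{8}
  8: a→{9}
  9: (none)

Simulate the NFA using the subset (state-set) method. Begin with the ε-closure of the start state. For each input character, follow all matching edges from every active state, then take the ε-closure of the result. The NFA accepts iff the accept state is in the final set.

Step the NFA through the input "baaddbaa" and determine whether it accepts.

start: ε-closure({0}) = {0,2,4}
'b' @ 1: {1,3,6}
'a' @ 2: {7,8}
'a' @ 3: {9}  (accept∈set)
'd' @ 4: {}  — no active states
rest 'dbaa' ignored (set empty)
end set {} — state 9 not in

Answer: REJECT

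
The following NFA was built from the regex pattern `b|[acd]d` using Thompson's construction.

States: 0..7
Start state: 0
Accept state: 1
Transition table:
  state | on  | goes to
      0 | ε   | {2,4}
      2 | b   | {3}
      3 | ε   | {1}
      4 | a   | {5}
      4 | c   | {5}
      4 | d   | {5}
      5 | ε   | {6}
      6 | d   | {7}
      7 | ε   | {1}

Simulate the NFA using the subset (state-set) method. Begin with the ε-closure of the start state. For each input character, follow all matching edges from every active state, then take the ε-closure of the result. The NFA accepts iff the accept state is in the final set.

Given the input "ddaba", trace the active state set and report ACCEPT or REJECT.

S₀ = ε-closure({0}) = {0,2,4}
'd' @ 1: {5,6}
'd' @ 2: {1,7}  [accepting]
'a' @ 3: {}  — dead — no transitions
rest 'ba' ignored (set empty)
after full input: {}  (accept=1 not in)

Answer: REJECT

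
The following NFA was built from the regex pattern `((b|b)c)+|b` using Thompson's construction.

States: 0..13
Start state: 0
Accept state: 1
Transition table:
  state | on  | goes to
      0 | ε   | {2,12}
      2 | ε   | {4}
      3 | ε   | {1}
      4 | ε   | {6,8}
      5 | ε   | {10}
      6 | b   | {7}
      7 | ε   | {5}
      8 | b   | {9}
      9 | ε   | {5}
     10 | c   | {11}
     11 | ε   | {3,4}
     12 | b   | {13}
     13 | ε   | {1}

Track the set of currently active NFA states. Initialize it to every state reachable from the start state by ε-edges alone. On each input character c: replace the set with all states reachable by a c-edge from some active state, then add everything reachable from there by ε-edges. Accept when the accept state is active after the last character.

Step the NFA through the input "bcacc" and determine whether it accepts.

start: ε-closure({0}) = {0,2,4,6,8,12}
'b' @ 1: {1,5,7,9,10,13}  (accept∈set)
'c' @ 2: {1,3,4,6,8,11}  (accept∈set)
'a' @ 3: {}  — dead — no transitions
rest 'cc' ignored (set empty)
after full input: {}  (accept=1 not in)

Answer: REJECT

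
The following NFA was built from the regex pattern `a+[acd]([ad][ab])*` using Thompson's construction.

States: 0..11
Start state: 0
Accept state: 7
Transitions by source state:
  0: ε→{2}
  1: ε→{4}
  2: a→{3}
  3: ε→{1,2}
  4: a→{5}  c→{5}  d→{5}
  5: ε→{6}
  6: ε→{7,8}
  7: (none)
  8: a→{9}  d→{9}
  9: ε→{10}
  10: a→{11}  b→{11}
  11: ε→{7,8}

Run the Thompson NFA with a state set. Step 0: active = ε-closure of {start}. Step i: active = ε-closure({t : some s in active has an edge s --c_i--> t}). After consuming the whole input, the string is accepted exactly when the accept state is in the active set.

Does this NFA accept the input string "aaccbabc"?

S₀ = ε-closure({0}) = {0,2}
'a' @ 1: {1,2,3,4}
'a' @ 2: {1,2,3,4,5,6,7,8}  (accept∈set)
'c' @ 3: {5,6,7,8}  (accept∈set)
'c' @ 4: {}  — state set empty
rest 'babc' ignored (set empty)
end set {} — state 7 not in

Answer: REJECT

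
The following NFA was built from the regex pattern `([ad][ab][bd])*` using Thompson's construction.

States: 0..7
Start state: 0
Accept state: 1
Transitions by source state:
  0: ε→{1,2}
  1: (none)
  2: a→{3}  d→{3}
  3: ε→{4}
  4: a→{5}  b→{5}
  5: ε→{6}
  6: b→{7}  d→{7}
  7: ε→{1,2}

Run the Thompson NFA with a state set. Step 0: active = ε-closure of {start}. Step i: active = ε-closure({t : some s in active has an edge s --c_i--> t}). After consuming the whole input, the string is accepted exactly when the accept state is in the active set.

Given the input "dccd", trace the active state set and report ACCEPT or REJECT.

Answer: REJECT

Trace:
start: ε-closure({0}) = {0,1,2}
'd' @ 1: {3,4}
'c' @ 2: {}  — state set empty
rest 'cd' ignored (set empty)
after full input: {}  (accept=1 not in)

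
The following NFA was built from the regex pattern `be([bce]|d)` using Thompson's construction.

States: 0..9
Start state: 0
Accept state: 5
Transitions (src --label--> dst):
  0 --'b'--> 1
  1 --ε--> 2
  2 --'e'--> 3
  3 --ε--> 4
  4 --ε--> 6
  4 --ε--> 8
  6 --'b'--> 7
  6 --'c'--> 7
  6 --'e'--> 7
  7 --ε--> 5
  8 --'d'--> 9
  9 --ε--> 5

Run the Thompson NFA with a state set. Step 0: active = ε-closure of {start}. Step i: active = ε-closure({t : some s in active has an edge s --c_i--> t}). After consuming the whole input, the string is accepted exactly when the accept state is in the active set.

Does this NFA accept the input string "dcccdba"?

S₀ = ε-closure({0}) = {0}
'd' @ 1: {}  — dead — no transitions
rest 'cccdba' ignored (set empty)
after full input: {}  (accept=5 not in)

Answer: REJECT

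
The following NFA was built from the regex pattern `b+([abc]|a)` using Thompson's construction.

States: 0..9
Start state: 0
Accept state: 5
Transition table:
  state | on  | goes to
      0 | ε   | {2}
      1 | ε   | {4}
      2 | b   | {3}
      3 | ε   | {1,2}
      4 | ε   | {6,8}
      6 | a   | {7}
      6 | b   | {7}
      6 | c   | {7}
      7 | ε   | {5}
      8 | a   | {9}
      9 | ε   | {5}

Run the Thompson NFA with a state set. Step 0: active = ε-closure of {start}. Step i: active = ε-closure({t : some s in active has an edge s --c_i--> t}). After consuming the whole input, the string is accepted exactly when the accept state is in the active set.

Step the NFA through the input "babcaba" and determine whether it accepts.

Answer: REJECT

Trace:
S₀ = ε-closure({0}) = {0,2}
'b' @ 1: {1,2,3,4,6,8}
'a' @ 2: {5,7,9}  [accepting]
'b' @ 3: {}  — no active states
rest 'caba' ignored (set empty)
after full input: {}  (accept=5 not in)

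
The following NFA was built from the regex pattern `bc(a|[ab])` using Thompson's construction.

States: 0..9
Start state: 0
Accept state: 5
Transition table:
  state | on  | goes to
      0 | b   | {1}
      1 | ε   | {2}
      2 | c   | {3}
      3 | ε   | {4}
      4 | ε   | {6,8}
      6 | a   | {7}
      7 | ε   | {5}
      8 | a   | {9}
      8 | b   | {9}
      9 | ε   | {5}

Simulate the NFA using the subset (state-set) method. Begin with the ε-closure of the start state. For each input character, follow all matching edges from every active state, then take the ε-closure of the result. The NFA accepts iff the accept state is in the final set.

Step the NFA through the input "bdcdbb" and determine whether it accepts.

initial (ε-close {0}): {0}
'b' @ 1: {1,2}
'd' @ 2: {}  — dead — no transitions
rest 'cdbb' ignored (set empty)
final: {}; accept 5 not in set

Answer: REJECT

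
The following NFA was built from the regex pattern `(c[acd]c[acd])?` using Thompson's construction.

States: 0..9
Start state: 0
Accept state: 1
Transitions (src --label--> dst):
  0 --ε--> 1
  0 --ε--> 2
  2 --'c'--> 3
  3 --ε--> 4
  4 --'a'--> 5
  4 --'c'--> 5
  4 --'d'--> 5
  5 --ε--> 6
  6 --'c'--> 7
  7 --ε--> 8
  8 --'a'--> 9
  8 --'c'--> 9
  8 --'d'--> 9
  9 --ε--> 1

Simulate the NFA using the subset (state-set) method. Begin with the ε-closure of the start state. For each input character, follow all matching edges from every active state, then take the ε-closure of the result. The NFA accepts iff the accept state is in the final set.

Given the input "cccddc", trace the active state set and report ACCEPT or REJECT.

Answer: REJECT

Derivation:
S₀ = ε-closure({0}) = {0,1,2}
'c' @ 1: {3,4}
'c' @ 2: {5,6}
'c' @ 3: {7,8}
'd' @ 4: {1,9}  ✓accept
'd' @ 5: {}  — no active states
rest 'c' ignored (set empty)
end set {} — state 1 not in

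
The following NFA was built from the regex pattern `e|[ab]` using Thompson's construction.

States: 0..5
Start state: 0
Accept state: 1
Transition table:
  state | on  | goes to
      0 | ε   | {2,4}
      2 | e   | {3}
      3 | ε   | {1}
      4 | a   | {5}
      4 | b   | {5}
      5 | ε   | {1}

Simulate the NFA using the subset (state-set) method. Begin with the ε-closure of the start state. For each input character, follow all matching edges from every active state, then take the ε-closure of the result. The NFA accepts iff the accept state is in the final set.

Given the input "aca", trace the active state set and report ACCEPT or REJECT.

Answer: REJECT

Steps:
S₀ = ε-closure({0}) = {0,2,4}
'a' @ 1: {1,5}  (accept∈set)
'c' @ 2: {}  — no active states
rest 'a' ignored (set empty)
final: {}; accept 1 not in set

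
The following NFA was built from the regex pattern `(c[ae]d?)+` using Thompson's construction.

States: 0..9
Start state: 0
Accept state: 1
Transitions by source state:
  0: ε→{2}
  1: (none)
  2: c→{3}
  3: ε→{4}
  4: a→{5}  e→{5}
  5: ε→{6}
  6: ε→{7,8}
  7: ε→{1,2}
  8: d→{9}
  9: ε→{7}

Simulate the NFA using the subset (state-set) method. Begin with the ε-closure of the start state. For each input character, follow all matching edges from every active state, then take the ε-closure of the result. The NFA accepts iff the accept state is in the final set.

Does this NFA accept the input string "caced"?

Answer: ACCEPT

Steps:
S₀ = ε-closure({0}) = {0,2}
'c' @ 1: {3,4}
'a' @ 2: {1,2,5,6,7,8}  (accept∈set)
'c' @ 3: {3,4}
'e' @ 4: {1,2,5,6,7,8}  (accept∈set)
'd' @ 5: {1,2,7,9}  (accept∈set)
end set {1,2,7,9} — state 1 in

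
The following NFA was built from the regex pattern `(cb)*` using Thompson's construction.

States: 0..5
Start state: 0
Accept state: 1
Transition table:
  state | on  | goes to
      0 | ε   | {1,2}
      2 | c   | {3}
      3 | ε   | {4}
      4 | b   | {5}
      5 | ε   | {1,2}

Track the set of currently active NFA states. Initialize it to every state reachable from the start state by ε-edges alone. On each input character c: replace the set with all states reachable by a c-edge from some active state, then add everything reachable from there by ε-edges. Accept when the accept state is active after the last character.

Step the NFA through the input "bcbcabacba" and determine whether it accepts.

Answer: REJECT

Trace:
initial (ε-close {0}): {0,1,2}
'b' @ 1: {}  — dead — no transitions
rest 'cbcabacba' ignored (set empty)
end set {} — state 1 not in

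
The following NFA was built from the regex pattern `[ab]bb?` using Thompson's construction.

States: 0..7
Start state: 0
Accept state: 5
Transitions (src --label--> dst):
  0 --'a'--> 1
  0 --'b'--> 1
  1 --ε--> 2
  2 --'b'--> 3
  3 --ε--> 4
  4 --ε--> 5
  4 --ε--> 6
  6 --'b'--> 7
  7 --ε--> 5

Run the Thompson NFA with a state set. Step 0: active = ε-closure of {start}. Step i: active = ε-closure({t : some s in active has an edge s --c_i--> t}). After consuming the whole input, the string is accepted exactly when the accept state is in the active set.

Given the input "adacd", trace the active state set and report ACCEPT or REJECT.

S₀ = ε-closure({0}) = {0}
'a' @ 1: {1,2}
'd' @ 2: {}  — dead — no transitions
rest 'acd' ignored (set empty)
end set {} — state 5 not in

Answer: REJECT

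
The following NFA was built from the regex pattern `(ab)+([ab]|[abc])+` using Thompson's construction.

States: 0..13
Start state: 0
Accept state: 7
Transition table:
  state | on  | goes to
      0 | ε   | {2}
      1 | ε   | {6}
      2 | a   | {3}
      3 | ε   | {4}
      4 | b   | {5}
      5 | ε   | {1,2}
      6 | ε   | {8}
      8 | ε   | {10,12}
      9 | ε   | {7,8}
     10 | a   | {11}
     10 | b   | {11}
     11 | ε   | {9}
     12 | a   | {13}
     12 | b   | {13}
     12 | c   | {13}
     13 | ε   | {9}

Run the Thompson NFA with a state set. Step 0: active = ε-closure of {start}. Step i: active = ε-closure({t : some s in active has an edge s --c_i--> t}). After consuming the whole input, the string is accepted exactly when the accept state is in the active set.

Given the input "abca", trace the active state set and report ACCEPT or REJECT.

initial (ε-close {0}): {0,2}
'a' @ 1: {3,4}
'b' @ 2: {1,2,5,6,8,10,12}
'c' @ 3: {7,8,9,10,12,13}  (accept∈set)
'a' @ 4: {7,8,9,10,11,12,13}  (accept∈set)
final: {7,8,9,10,11,12,13}; accept 7 in set

Answer: ACCEPT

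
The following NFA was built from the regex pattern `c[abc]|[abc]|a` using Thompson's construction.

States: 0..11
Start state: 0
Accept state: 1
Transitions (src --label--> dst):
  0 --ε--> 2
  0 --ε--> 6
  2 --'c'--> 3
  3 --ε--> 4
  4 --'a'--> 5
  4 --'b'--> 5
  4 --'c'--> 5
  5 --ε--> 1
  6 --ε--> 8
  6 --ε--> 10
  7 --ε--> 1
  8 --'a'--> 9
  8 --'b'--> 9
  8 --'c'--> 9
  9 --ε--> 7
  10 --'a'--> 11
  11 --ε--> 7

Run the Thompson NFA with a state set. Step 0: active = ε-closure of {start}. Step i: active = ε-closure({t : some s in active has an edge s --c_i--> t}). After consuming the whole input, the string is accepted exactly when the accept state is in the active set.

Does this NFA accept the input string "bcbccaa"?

Answer: REJECT

Trace:
initial (ε-close {0}): {0,2,6,8,10}
'b' @ 1: {1,7,9}  (accept∈set)
'c' @ 2: {}  — no active states
rest 'bccaa' ignored (set empty)
final: {}; accept 1 not in set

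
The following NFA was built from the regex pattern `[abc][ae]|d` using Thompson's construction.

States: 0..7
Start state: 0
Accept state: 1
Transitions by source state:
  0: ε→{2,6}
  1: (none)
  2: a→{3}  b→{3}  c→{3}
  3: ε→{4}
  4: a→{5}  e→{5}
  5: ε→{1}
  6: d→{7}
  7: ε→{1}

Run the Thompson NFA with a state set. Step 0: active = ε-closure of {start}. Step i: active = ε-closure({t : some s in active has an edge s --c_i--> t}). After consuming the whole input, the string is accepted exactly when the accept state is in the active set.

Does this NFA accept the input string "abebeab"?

S₀ = ε-closure({0}) = {0,2,6}
'a' @ 1: {3,4}
'b' @ 2: {}  — dead — no transitions
rest 'ebeab' ignored (set empty)
end set {} — state 1 not in

Answer: REJECT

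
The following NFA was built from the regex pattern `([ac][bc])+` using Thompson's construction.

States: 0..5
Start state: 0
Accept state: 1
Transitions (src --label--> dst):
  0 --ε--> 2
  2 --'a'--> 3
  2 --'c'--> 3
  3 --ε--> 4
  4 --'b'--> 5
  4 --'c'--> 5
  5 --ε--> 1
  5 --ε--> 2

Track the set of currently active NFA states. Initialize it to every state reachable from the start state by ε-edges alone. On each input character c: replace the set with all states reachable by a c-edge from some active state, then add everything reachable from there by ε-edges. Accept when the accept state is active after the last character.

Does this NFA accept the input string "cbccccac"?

S₀ = ε-closure({0}) = {0,2}
'c' @ 1: {3,4}
'b' @ 2: {1,2,5}  (accept∈set)
'c' @ 3: {3,4}
'c' @ 4: {1,2,5}  (accept∈set)
'c' @ 5: {3,4}
'c' @ 6: {1,2,5}  (accept∈set)
'a' @ 7: {3,4}
'c' @ 8: {1,2,5}  (accept∈set)
after full input: {1,2,5}  (accept=1 in)

Answer: ACCEPT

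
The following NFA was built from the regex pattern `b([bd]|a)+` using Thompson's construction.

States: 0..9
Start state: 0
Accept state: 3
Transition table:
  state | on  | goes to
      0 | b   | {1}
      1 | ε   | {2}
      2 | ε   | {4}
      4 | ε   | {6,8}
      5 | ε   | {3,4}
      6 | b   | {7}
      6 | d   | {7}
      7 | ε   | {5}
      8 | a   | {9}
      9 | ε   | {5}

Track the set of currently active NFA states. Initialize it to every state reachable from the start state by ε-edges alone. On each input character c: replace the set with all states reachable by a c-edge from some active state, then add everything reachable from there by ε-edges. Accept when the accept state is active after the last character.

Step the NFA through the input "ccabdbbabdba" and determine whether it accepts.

Answer: REJECT

Derivation:
initial (ε-close {0}): {0}
'c' @ 1: {}  — state set empty
rest 'cabdbbabdba' ignored (set empty)
final: {}; accept 3 not in set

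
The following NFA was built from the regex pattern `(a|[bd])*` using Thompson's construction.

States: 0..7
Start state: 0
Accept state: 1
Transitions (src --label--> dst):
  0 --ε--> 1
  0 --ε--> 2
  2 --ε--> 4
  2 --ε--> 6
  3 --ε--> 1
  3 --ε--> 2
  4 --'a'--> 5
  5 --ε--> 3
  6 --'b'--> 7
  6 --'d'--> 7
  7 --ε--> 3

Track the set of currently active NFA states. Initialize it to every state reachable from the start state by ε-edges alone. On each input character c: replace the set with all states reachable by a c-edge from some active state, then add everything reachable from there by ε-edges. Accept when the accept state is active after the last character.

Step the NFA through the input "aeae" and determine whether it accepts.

initial (ε-close {0}): {0,1,2,4,6}
'a' @ 1: {1,2,3,4,5,6}  ✓accept
'e' @ 2: {}  — no active states
rest 'ae' ignored (set empty)
final: {}; accept 1 not in set

Answer: REJECT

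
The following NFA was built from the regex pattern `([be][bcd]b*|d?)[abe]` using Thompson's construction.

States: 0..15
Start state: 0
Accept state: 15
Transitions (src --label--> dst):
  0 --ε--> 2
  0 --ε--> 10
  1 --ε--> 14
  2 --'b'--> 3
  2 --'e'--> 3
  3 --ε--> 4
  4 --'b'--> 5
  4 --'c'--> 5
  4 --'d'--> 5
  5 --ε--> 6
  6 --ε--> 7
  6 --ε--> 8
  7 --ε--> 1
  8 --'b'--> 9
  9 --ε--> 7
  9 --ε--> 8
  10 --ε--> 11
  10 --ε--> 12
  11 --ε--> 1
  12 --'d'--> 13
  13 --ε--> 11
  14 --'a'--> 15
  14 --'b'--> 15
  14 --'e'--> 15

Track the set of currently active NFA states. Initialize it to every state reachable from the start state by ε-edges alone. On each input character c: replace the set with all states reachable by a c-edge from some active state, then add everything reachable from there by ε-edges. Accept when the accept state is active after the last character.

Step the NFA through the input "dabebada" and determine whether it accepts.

Answer: REJECT

Derivation:
initial (ε-close {0}): {0,1,2,10,11,12,14}
'd' @ 1: {1,11,13,14}
'a' @ 2: {15}  ✓accept
'b' @ 3: {}  — no active states
rest 'ebada' ignored (set empty)
final: {}; accept 15 not in set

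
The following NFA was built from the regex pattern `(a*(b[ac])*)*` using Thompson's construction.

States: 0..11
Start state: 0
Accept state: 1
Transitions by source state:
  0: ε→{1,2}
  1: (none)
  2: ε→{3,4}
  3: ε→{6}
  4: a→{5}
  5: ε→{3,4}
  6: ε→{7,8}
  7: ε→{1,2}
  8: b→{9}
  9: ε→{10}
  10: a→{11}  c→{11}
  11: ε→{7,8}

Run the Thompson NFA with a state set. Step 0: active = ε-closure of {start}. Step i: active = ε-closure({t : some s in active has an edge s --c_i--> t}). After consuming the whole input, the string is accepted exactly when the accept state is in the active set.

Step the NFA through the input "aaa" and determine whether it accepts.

S₀ = ε-closure({0}) = {0,1,2,3,4,6,7,8}
'a' @ 1: {1,2,3,4,5,6,7,8}  ✓accept
'a' @ 2: {1,2,3,4,5,6,7,8}  ✓accept
'a' @ 3: {1,2,3,4,5,6,7,8}  ✓accept
end set {1,2,3,4,5,6,7,8} — state 1 in

Answer: ACCEPT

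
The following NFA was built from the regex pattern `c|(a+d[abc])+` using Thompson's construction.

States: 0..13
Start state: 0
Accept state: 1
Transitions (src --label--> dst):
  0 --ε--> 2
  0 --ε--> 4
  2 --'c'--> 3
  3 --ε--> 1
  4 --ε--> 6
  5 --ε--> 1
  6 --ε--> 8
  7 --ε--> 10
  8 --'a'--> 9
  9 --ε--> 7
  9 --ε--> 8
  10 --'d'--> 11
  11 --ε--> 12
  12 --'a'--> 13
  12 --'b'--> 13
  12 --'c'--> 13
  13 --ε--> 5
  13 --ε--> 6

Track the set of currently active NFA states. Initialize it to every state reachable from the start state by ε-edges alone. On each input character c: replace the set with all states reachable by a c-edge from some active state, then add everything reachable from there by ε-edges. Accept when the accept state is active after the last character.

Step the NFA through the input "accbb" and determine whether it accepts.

start: ε-closure({0}) = {0,2,4,6,8}
'a' @ 1: {7,8,9,10}
'c' @ 2: {}  — no active states
rest 'cbb' ignored (set empty)
final: {}; accept 1 not in set

Answer: REJECT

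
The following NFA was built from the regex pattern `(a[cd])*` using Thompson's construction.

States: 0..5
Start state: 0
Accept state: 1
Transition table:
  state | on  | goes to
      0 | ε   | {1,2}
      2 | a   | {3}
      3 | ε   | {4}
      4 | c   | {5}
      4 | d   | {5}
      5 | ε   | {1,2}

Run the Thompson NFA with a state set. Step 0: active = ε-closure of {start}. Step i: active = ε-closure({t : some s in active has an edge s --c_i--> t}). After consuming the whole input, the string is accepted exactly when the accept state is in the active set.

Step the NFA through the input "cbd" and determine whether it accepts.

S₀ = ε-closure({0}) = {0,1,2}
'c' @ 1: {}  — state set empty
rest 'bd' ignored (set empty)
final: {}; accept 1 not in set

Answer: REJECT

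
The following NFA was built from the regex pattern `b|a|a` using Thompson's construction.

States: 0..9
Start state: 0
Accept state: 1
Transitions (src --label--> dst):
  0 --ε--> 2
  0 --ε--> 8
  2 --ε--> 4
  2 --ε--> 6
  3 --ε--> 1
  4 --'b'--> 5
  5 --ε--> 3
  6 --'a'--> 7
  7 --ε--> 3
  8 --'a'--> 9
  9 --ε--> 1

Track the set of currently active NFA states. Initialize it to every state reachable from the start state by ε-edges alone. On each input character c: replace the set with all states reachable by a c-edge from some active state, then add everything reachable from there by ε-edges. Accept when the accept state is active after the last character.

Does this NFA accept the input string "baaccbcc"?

Answer: REJECT

Trace:
initial (ε-close {0}): {0,2,4,6,8}
'b' @ 1: {1,3,5}  [accepting]
'a' @ 2: {}  — state set empty
rest 'accbcc' ignored (set empty)
end set {} — state 1 not in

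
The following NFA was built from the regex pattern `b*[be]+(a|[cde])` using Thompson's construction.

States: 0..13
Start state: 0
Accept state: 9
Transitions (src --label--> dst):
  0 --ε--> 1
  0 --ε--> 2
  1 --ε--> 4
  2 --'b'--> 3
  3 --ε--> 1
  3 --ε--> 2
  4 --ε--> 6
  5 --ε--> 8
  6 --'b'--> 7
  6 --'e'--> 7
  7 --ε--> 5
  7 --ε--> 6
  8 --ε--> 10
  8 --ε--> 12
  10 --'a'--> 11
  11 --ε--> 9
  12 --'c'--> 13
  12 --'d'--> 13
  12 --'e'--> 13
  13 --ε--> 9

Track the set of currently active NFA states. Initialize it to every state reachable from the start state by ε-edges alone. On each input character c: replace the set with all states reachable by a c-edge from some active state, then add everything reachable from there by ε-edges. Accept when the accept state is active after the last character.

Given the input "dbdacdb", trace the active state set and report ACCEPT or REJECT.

S₀ = ε-closure({0}) = {0,1,2,4,6}
'd' @ 1: {}  — state set empty
rest 'bdacdb' ignored (set empty)
end set {} — state 9 not in

Answer: REJECT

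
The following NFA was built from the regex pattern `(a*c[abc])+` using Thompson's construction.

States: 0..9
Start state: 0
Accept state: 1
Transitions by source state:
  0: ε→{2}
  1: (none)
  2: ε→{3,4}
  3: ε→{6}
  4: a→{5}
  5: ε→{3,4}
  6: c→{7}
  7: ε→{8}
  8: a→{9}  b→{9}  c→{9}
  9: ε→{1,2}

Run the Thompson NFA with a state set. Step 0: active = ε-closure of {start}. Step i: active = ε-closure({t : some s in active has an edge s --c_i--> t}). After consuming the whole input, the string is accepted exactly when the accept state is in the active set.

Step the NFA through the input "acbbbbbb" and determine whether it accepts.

initial (ε-close {0}): {0,2,3,4,6}
'a' @ 1: {3,4,5,6}
'c' @ 2: {7,8}
'b' @ 3: {1,2,3,4,6,9}  ✓accept
'b' @ 4: {}  — state set empty
rest 'bbbb' ignored (set empty)
final: {}; accept 1 not in set

Answer: REJECT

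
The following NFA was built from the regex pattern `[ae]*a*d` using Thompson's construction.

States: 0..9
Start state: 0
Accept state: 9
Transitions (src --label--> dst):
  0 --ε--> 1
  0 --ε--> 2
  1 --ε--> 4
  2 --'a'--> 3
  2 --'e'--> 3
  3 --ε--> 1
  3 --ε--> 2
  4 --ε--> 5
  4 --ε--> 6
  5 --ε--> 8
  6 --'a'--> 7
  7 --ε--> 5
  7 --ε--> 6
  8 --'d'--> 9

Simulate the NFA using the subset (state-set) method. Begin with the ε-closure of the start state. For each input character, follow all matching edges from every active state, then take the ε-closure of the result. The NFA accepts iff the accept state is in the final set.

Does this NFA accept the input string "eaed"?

Answer: ACCEPT

Steps:
initial (ε-close {0}): {0,1,2,4,5,6,8}
'e' @ 1: {1,2,3,4,5,6,8}
'a' @ 2: {1,2,3,4,5,6,7,8}
'e' @ 3: {1,2,3,4,5,6,8}
'd' @ 4: {9}  ✓accept
end set {9} — state 9 in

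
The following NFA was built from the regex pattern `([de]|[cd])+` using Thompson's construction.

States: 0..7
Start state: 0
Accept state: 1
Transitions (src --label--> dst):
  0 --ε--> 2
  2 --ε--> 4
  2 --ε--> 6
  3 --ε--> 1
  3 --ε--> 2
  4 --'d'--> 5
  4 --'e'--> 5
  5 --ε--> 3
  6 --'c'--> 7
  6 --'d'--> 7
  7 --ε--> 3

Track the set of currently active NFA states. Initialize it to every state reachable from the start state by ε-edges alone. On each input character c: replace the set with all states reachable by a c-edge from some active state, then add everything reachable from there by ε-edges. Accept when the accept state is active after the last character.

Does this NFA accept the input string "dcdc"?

S₀ = ε-closure({0}) = {0,2,4,6}
'd' @ 1: {1,2,3,4,5,6,7}  ✓accept
'c' @ 2: {1,2,3,4,6,7}  ✓accept
'd' @ 3: {1,2,3,4,5,6,7}  ✓accept
'c' @ 4: {1,2,3,4,6,7}  ✓accept
final: {1,2,3,4,6,7}; accept 1 in set

Answer: ACCEPT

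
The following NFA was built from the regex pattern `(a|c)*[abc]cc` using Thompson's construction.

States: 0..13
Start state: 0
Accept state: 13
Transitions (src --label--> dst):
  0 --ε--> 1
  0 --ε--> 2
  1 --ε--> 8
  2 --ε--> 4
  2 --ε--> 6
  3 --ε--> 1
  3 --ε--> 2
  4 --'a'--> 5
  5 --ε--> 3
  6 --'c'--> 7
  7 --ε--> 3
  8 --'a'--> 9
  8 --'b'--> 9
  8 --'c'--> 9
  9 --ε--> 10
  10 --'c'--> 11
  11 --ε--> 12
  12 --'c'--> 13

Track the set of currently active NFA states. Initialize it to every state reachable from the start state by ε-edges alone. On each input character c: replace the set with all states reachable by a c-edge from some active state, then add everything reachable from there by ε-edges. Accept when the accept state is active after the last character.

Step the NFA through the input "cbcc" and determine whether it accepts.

S₀ = ε-closure({0}) = {0,1,2,4,6,8}
'c' @ 1: {1,2,3,4,6,7,8,9,10}
'b' @ 2: {9,10}
'c' @ 3: {11,12}
'c' @ 4: {13}  [accepting]
final: {13}; accept 13 in set

Answer: ACCEPT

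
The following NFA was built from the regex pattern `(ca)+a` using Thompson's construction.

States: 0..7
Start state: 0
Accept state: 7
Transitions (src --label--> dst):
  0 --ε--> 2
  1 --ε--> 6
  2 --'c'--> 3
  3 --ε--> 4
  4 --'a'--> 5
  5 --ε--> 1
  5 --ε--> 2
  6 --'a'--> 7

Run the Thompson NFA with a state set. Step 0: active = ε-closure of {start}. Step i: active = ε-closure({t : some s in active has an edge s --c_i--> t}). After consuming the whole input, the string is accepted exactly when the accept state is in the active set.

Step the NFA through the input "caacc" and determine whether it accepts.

initial (ε-close {0}): {0,2}
'c' @ 1: {3,4}
'a' @ 2: {1,2,5,6}
'a' @ 3: {7}  ✓accept
'c' @ 4: {}  — no active states
rest 'c' ignored (set empty)
final: {}; accept 7 not in set

Answer: REJECT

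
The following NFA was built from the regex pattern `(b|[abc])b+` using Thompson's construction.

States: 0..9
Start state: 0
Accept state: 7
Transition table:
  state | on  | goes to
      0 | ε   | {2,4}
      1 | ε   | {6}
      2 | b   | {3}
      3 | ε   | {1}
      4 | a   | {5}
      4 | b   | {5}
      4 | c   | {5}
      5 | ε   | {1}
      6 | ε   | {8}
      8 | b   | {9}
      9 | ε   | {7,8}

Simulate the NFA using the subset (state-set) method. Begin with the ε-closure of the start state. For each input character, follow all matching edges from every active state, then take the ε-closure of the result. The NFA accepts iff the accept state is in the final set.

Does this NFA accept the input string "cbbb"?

initial (ε-close {0}): {0,2,4}
'c' @ 1: {1,5,6,8}
'b' @ 2: {7,8,9}  [accepting]
'b' @ 3: {7,8,9}  [accepting]
'b' @ 4: {7,8,9}  [accepting]
after full input: {7,8,9}  (accept=7 in)

Answer: ACCEPT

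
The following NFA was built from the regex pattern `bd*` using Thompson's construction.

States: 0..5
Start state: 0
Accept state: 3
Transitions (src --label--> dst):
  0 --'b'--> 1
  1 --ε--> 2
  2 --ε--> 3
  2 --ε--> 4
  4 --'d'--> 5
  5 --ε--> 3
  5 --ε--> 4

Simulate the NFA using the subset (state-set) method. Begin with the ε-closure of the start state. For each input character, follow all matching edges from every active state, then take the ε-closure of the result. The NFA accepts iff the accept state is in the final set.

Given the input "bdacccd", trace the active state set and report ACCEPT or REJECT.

Answer: REJECT

Derivation:
start: ε-closure({0}) = {0}
'b' @ 1: {1,2,3,4}  ✓accept
'd' @ 2: {3,4,5}  ✓accept
'a' @ 3: {}  — no active states
rest 'cccd' ignored (set empty)
final: {}; accept 3 not in set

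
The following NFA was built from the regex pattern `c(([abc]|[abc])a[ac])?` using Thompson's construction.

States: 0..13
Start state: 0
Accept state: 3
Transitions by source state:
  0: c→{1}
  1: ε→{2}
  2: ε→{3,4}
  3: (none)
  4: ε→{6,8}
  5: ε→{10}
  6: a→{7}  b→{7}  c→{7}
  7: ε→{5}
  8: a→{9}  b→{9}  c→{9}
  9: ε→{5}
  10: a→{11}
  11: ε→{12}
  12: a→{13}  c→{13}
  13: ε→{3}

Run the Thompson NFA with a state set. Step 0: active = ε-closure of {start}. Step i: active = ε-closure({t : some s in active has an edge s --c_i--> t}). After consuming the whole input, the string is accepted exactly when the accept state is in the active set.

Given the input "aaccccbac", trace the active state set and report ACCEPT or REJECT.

S₀ = ε-closure({0}) = {0}
'a' @ 1: {}  — no active states
rest 'accccbac' ignored (set empty)
end set {} — state 3 not in

Answer: REJECT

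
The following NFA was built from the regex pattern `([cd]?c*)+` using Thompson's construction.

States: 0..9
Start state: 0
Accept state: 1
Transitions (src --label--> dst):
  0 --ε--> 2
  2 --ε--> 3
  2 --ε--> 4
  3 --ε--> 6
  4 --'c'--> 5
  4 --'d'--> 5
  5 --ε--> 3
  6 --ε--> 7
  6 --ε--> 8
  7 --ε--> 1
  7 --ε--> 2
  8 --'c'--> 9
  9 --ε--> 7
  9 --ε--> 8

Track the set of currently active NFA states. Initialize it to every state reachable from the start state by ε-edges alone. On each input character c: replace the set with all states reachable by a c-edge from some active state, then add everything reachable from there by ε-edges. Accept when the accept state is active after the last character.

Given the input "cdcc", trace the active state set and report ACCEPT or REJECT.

Answer: ACCEPT

Derivation:
S₀ = ε-closure({0}) = {0,1,2,3,4,6,7,8}
'c' @ 1: {1,2,3,4,5,6,7,8,9}  [accepting]
'd' @ 2: {1,2,3,4,5,6,7,8}  [accepting]
'c' @ 3: {1,2,3,4,5,6,7,8,9}  [accepting]
'c' @ 4: {1,2,3,4,5,6,7,8,9}  [accepting]
end set {1,2,3,4,5,6,7,8,9} — state 1 in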